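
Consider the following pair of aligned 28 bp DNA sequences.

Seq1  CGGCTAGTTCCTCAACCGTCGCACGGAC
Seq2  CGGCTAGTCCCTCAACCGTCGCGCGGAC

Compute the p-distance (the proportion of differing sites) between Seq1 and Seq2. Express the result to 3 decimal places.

Mismatches occur at site 9 (T/C), site 23 (A/G).
There are 2 differences over 28 sites, so p = 2/28 = 0.071.

0.071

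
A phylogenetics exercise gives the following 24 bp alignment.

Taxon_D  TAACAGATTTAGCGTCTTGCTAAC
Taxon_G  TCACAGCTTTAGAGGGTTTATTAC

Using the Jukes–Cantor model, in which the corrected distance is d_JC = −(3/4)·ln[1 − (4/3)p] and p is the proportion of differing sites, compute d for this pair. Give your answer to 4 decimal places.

0.4408

The sequences differ at positions 2 (A/C), 7 (A/C), 13 (C/A), 15 (T/G), 16 (C/G), 19 (G/T), 20 (C/A), 22 (A/T).
p = 8/24 = 0.333333.
d = −0.75 · ln(1 − (4/3)·0.333333) = −0.75 · ln(0.555556) = −0.75 · (-0.587786) = 0.4408.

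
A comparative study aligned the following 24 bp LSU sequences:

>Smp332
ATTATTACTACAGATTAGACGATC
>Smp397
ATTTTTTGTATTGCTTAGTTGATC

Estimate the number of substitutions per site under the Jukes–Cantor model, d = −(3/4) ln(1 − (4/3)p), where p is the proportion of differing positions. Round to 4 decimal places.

Differing sites — 4:A/T; 7:A/T; 8:C/G; 11:C/T; 12:A/T; 14:A/C; 19:A/T; 20:C/T.
p = 8/24 = 0.333333.
d = −0.75 · ln(1 − (4/3)·0.333333) = −0.75 · ln(0.555556) = −0.75 · (-0.587786) = 0.4408.

0.4408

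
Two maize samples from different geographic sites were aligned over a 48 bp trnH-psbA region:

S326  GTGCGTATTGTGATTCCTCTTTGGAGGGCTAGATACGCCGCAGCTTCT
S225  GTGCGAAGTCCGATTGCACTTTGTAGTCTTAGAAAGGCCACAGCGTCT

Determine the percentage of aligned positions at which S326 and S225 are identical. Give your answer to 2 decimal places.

Differing sites — 6:T/A; 8:T/G; 10:G/C; 11:T/C; 16:C/G; 18:T/A; 24:G/T; 27:G/T; 28:G/C; 29:C/T; 34:T/A; 36:C/G; 40:G/A; 45:T/G.
34 of the 48 sites match, so the percent identity is 34/48 × 100 = 70.83%.

70.83%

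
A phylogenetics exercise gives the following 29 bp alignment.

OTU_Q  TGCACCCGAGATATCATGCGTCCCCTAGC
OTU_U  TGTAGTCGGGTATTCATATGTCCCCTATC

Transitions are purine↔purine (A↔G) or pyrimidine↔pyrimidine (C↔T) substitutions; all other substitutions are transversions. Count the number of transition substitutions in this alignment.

5

The sequences differ at positions 3 (C/T, transition), 5 (C/G, transversion), 6 (C/T, transition), 9 (A/G, transition), 11 (A/T, transversion), 12 (T/A, transversion), 13 (A/T, transversion), 18 (G/A, transition), 19 (C/T, transition), 28 (G/T, transversion).
Of the 10 differences, 5 transitions and 5 transversions, so the answer is 5.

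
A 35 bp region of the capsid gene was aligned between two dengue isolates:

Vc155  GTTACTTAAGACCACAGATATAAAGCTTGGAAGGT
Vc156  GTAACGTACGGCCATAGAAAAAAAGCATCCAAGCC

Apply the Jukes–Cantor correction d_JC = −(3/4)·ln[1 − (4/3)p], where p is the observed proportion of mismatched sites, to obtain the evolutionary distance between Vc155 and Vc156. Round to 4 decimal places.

The sequences differ at positions 3 (T/A), 6 (T/G), 9 (A/C), 11 (A/G), 15 (C/T), 19 (T/A), 21 (T/A), 27 (T/A), 29 (G/C), 30 (G/C), 34 (G/C), 35 (T/C).
p = 12/35 = 0.342857.
d = −0.75 · ln(1 − (4/3)·0.342857) = −0.75 · ln(0.542857) = −0.75 · (-0.610909) = 0.4582.

0.4582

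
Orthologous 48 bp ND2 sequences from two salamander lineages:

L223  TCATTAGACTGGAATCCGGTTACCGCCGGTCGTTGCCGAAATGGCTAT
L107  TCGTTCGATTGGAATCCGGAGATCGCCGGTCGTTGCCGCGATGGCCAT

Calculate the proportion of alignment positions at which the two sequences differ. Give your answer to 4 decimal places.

Differing sites — 3:A/G; 6:A/C; 9:C/T; 20:T/A; 21:T/G; 23:C/T; 39:A/C; 40:A/G; 46:T/C.
There are 9 differences over 48 sites, so p = 9/48 = 0.1875.

0.1875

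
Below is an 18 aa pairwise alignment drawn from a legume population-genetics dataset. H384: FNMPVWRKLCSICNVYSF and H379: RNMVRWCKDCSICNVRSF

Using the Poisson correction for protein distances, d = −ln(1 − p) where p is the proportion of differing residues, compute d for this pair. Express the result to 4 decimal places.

Differing sites — 1:F/R; 4:P/V; 5:V/R; 7:R/C; 9:L/D; 16:Y/R.
p = 6/18 = 0.333333.
d = −ln(1 − 0.333333) = −ln(0.666667) = 0.4055.

0.4055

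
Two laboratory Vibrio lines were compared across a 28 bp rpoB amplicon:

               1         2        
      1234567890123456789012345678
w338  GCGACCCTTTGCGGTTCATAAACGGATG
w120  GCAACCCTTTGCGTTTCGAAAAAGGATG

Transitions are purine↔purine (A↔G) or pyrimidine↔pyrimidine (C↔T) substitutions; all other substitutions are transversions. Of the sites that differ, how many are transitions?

Differing sites — 3:G/A (Ti); 14:G/T (Tv); 18:A/G (Ti); 19:T/A (Tv); 23:C/A (Tv).
Of the 5 differences, 2 transitions and 3 transversions, so the answer is 2.

2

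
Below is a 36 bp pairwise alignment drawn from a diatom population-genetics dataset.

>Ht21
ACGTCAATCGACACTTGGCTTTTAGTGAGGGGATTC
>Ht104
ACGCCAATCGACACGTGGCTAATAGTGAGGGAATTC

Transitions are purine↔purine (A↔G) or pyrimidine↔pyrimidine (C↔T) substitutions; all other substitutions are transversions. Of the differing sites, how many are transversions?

3

The sequences differ at positions 4 (T/C, transition), 15 (T/G, transversion), 21 (T/A, transversion), 22 (T/A, transversion), 32 (G/A, transition).
Of the 5 differences, 2 transitions and 3 transversions, so the answer is 3.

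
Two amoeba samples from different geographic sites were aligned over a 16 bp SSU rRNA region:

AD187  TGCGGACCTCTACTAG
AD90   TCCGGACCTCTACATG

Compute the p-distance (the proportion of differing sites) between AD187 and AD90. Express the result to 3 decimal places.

Mismatches occur at site 2 (G↔C), site 14 (T↔A), site 15 (A↔T).
There are 3 differences over 16 sites, so p = 3/16 = 0.188.

0.188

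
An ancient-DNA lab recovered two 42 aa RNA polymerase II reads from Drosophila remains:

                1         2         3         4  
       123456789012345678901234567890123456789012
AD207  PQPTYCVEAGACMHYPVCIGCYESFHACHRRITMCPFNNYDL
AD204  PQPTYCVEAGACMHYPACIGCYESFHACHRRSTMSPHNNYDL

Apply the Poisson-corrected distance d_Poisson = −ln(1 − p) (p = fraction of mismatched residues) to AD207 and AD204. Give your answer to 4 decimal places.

Differing sites — 17:V/A; 32:I/S; 35:C/S; 37:F/H.
p = 4/42 = 0.095238.
d = −ln(1 − 0.095238) = −ln(0.904762) = 0.1001.

0.1001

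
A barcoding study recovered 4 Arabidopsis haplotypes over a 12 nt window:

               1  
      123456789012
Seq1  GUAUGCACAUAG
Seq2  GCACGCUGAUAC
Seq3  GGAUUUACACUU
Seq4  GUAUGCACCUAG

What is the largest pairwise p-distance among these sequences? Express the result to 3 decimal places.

0.750

Pairwise Hamming distances:
  Seq1 vs Seq2: 5
  Seq1 vs Seq3: 6
  Seq1 vs Seq4: 1
  Seq2 vs Seq3: 9
  Seq2 vs Seq4: 6
  Seq3 vs Seq4: 7
The largest is 9 mismatches, between Seq2 and Seq3; p = 9/12 = 0.750.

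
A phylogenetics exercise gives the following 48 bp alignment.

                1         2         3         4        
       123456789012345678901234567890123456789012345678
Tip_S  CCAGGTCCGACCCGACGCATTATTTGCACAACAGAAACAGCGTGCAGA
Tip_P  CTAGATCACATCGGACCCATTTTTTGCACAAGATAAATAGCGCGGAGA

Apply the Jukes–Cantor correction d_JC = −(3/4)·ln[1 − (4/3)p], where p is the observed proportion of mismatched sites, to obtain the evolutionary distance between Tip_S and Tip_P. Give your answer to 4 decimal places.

The sequences differ at positions 2 (C/T), 5 (G/A), 8 (C/A), 9 (G/C), 11 (C/T), 13 (C/G), 17 (G/C), 22 (A/T), 32 (C/G), 34 (G/T), 38 (C/T), 43 (T/C), 45 (C/G).
p = 13/48 = 0.270833.
d = −0.75 · ln(1 − (4/3)·0.270833) = −0.75 · ln(0.638889) = −0.75 · (-0.448025) = 0.3360.

0.3360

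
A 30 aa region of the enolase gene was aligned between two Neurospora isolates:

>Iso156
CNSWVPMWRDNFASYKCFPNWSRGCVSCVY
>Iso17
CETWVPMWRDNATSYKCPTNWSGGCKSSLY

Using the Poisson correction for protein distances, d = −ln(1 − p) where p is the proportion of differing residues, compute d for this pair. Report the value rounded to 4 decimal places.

0.4055

Mismatches occur at site 2 (N→E), site 3 (S→T), site 12 (F→A), site 13 (A→T), site 18 (F→P), site 19 (P→T), site 23 (R→G), site 26 (V→K), site 28 (C→S), site 29 (V→L).
p = 10/30 = 0.333333.
d = −ln(1 − 0.333333) = −ln(0.666667) = 0.4055.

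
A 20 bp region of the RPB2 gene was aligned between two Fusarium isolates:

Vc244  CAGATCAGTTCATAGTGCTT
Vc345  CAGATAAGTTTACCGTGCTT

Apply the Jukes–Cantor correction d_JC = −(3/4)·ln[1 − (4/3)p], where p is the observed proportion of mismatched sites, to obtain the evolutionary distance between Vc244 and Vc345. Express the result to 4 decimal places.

Differing sites — 6:C/A; 11:C/T; 13:T/C; 14:A/C.
p = 4/20 = 0.200000.
d = −0.75 · ln(1 − (4/3)·0.200000) = −0.75 · ln(0.733333) = −0.75 · (-0.310155) = 0.2326.

0.2326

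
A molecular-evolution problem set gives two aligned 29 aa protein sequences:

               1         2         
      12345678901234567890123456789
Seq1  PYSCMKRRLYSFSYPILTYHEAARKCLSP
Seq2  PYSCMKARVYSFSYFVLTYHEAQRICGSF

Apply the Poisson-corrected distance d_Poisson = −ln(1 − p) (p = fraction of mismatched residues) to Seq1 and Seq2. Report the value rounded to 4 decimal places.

0.3228

Mismatches occur at site 7 (R→A), site 9 (L→V), site 15 (P→F), site 16 (I→V), site 23 (A→Q), site 25 (K→I), site 27 (L→G), site 29 (P→F).
p = 8/29 = 0.275862.
d = −ln(1 − 0.275862) = −ln(0.724138) = 0.3228.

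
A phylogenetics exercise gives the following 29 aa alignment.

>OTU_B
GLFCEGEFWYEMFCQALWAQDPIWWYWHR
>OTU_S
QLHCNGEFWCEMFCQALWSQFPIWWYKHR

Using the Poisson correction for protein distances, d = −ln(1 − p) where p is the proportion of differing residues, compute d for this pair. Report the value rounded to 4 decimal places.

0.2763

Differing sites — 1:G/Q; 3:F/H; 5:E/N; 10:Y/C; 19:A/S; 21:D/F; 27:W/K.
p = 7/29 = 0.241379.
d = −ln(1 − 0.241379) = −ln(0.758621) = 0.2763.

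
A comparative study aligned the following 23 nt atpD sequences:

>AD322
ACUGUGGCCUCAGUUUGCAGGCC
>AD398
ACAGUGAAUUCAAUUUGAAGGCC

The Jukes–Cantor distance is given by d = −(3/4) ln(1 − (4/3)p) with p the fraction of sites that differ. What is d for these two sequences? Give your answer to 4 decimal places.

0.3206

Mismatches occur at site 3 (U/A), site 7 (G/A), site 8 (C/A), site 9 (C/U), site 13 (G/A), site 18 (C/A).
p = 6/23 = 0.260870.
d = −0.75 · ln(1 − (4/3)·0.260870) = −0.75 · ln(0.652173) = −0.75 · (-0.427445) = 0.3206.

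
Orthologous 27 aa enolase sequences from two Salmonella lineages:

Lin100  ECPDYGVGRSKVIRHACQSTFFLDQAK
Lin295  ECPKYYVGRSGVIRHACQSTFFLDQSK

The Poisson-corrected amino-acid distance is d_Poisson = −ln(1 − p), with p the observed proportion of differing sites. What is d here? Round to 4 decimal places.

Mismatches occur at site 4 (D→K), site 6 (G→Y), site 11 (K→G), site 26 (A→S).
p = 4/27 = 0.148148.
d = −ln(1 − 0.148148) = −ln(0.851852) = 0.1603.

0.1603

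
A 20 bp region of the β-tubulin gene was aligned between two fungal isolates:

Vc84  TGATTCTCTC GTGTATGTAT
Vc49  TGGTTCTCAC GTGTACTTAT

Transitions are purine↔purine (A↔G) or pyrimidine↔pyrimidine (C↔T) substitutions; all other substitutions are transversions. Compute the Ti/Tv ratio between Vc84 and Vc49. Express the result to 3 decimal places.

1.000

The sequences differ at positions 3 (A/G, transition), 9 (T/A, transversion), 16 (T/C, transition), 17 (G/T, transversion).
Of the 4 differences, 2 transitions and 2 transversions, so Ti/Tv = 2/2 = 1.000.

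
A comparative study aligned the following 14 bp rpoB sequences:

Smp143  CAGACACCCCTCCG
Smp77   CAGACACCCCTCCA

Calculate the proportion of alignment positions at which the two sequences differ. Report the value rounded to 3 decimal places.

A single mismatch occurs at site 14 (G/A).
There are 1 differences over 14 sites, so p = 1/14 = 0.071.

0.071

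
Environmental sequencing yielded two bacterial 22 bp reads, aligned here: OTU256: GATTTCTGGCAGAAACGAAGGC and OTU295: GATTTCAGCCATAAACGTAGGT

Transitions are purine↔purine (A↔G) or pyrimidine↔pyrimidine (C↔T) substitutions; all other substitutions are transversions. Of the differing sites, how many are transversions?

4

The sequences differ at positions 7 (T/A, transversion), 9 (G/C, transversion), 12 (G/T, transversion), 18 (A/T, transversion), 22 (C/T, transition).
Of the 5 differences, 1 transition and 4 transversions, so the answer is 4.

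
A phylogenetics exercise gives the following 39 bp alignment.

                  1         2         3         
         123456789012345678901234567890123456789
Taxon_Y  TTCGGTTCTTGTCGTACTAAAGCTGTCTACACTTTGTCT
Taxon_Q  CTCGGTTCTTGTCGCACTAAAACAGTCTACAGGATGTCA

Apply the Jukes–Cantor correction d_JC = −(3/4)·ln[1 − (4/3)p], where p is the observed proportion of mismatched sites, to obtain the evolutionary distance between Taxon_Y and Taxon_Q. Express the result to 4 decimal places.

0.2396

Mismatches occur at site 1 (T/C), site 15 (T/C), site 22 (G/A), site 24 (T/A), site 32 (C/G), site 33 (T/G), site 34 (T/A), site 39 (T/A).
p = 8/39 = 0.205128.
d = −0.75 · ln(1 − (4/3)·0.205128) = −0.75 · ln(0.726496) = −0.75 · (-0.319522) = 0.2396.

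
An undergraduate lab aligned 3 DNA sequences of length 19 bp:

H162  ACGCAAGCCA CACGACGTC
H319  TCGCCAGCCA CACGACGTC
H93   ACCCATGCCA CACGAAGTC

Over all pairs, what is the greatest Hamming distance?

Pairwise Hamming distances:
  H162 vs H319: 2
  H162 vs H93: 3
  H319 vs H93: 5
The largest is 5, between H319 and H93.

5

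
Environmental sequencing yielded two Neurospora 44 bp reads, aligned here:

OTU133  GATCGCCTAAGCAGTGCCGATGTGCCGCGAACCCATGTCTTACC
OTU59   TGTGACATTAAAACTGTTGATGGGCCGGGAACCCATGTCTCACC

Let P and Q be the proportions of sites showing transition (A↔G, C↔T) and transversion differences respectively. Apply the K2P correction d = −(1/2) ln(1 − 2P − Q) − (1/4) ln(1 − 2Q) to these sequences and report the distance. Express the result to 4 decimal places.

0.4161

Mismatches occur at site 1 (G→T, transversion), site 2 (A→G, transition), site 4 (C→G, transversion), site 5 (G→A, transition), site 7 (C→A, transversion), site 9 (A→T, transversion), site 11 (G→A, transition), site 12 (C→A, transversion), site 14 (G→C, transversion), site 17 (C→T, transition), site 18 (C→T, transition), site 23 (T→G, transversion), site 28 (C→G, transversion), site 41 (T→C, transition).
Of the 14 differences, 6 transitions and 8 transversions over 44 sites: P = 6/44 = 0.136364, Q = 8/44 = 0.181818.
d = −0.5·ln(0.545454) − 0.25·ln(0.636364) = −0.5·(-0.606137) − 0.25·(-0.451985) = 0.4161.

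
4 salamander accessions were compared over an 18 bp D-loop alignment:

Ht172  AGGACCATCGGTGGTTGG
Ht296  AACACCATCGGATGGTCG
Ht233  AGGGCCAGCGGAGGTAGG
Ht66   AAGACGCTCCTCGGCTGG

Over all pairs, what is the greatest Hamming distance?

10

Pairwise Hamming distances:
  Ht172 vs Ht296: 6
  Ht172 vs Ht233: 4
  Ht172 vs Ht66: 7
  Ht296 vs Ht233: 8
  Ht296 vs Ht66: 9
  Ht233 vs Ht66: 10
The largest is 10, between Ht233 and Ht66.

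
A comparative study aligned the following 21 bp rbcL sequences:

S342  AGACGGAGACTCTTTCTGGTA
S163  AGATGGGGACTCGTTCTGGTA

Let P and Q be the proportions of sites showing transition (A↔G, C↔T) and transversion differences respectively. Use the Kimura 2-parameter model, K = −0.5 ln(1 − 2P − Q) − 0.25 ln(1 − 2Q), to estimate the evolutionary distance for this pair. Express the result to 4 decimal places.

The sequences differ at positions 4 (C/T, transition), 7 (A/G, transition), 13 (T/G, transversion).
Of the 3 differences, 2 transitions and 1 transversion over 21 sites: P = 2/21 = 0.095238, Q = 1/21 = 0.047619.
d = −0.5·ln(0.761905) − 0.25·ln(0.904762) = −0.5·(-0.271933) − 0.25·(-0.100083) = 0.1610.

0.1610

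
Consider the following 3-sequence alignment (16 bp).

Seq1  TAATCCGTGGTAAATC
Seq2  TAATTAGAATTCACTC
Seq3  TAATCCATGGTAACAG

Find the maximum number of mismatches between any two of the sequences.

9

Pairwise Hamming distances:
  Seq1 vs Seq2: 7
  Seq1 vs Seq3: 4
  Seq2 vs Seq3: 9
The largest is 9, between Seq2 and Seq3.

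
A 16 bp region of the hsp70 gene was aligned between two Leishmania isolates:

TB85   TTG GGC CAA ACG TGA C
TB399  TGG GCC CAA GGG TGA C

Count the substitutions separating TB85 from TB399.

4

The sequences differ at positions 2 (T/G), 5 (G/C), 10 (A/G), 11 (C/G).
That gives 4 mismatches out of 16 aligned sites, so the Hamming distance is 4.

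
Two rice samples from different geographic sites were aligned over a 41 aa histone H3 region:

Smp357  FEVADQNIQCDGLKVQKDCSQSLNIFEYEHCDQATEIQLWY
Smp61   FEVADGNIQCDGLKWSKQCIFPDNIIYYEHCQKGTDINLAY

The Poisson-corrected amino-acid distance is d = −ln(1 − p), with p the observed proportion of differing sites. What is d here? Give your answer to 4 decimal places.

0.4947

Mismatches occur at site 6 (Q→G), site 15 (V→W), site 16 (Q→S), site 18 (D→Q), site 20 (S→I), site 21 (Q→F), site 22 (S→P), site 23 (L→D), site 26 (F→I), site 27 (E→Y), site 32 (D→Q), site 33 (Q→K), site 34 (A→G), site 36 (E→D), site 38 (Q→N), site 40 (W→A).
p = 16/41 = 0.390244.
d = −ln(1 − 0.390244) = −ln(0.609756) = 0.4947.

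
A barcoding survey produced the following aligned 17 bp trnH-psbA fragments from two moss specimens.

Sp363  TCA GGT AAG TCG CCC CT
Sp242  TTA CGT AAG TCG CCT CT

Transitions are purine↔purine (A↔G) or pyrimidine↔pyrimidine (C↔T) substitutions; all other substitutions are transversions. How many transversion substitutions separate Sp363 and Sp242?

1

The sequences differ at positions 2 (C/T, transition), 4 (G/C, transversion), 15 (C/T, transition).
Of the 3 differences, 2 transitions and 1 transversion, so the answer is 1.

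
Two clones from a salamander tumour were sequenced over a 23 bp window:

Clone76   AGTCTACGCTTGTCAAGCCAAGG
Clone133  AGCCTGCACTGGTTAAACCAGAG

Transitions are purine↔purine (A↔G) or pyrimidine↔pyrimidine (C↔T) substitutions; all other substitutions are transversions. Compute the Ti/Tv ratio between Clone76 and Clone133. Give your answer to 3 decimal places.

7.000

The sequences differ at positions 3 (T/C, transition), 6 (A/G, transition), 8 (G/A, transition), 11 (T/G, transversion), 14 (C/T, transition), 17 (G/A, transition), 21 (A/G, transition), 22 (G/A, transition).
Of the 8 differences, 7 transitions and 1 transversion, so Ti/Tv = 7/1 = 7.000.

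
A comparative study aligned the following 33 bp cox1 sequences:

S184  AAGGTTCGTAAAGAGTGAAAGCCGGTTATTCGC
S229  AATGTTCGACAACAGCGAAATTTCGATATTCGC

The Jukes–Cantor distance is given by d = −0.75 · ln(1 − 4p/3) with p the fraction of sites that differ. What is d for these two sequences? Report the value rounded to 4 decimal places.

0.3882

Mismatches occur at site 3 (G→T), site 9 (T→A), site 10 (A→C), site 13 (G→C), site 16 (T→C), site 21 (G→T), site 22 (C→T), site 23 (C→T), site 24 (G→C), site 26 (T→A).
p = 10/33 = 0.303030.
d = −0.75 · ln(1 − (4/3)·0.303030) = −0.75 · ln(0.595960) = −0.75 · (-0.517582) = 0.3882.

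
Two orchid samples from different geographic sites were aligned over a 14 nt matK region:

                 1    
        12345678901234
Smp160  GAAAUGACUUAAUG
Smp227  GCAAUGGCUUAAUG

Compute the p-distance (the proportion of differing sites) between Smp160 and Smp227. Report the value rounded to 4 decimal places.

Mismatches occur at site 2 (A→C), site 7 (A→G).
There are 2 differences over 14 sites, so p = 2/14 = 0.1429.

0.1429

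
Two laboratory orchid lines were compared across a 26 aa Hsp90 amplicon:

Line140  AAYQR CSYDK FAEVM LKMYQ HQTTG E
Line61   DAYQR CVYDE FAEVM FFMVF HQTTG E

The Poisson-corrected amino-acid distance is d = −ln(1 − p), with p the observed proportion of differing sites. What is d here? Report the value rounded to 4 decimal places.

The sequences differ at positions 1 (A/D), 7 (S/V), 10 (K/E), 16 (L/F), 17 (K/F), 19 (Y/V), 20 (Q/F).
p = 7/26 = 0.269231.
d = −ln(1 − 0.269231) = −ln(0.730769) = 0.3137.

0.3137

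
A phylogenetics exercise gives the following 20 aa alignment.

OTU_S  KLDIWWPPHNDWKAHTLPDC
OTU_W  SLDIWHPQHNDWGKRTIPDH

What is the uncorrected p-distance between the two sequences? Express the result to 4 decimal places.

The sequences differ at positions 1 (K/S), 6 (W/H), 8 (P/Q), 13 (K/G), 14 (A/K), 15 (H/R), 17 (L/I), 20 (C/H).
There are 8 differences over 20 sites, so p = 8/20 = 0.4000.

0.4000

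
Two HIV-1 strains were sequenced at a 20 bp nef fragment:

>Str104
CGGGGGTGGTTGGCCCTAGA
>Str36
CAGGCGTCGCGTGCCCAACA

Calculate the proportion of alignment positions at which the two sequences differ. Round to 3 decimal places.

0.400

Differing sites — 2:G/A; 5:G/C; 8:G/C; 10:T/C; 11:T/G; 12:G/T; 17:T/A; 19:G/C.
There are 8 differences over 20 sites, so p = 8/20 = 0.400.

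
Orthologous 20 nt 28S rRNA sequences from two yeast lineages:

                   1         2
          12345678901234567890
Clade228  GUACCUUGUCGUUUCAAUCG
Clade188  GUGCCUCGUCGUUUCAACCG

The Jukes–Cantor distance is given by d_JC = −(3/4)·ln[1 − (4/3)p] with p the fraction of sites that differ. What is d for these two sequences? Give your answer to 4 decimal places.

0.1674

Differing sites — 3:A/G; 7:U/C; 18:U/C.
p = 3/20 = 0.150000.
d = −0.75 · ln(1 − (4/3)·0.150000) = −0.75 · ln(0.800000) = −0.75 · (-0.223144) = 0.1674.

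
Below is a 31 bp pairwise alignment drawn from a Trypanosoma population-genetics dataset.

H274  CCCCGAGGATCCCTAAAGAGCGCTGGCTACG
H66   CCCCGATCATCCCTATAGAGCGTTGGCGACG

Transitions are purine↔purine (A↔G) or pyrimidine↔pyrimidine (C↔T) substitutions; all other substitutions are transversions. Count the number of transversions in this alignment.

4

Mismatches occur at site 7 (G/T, transversion), site 8 (G/C, transversion), site 16 (A/T, transversion), site 23 (C/T, transition), site 28 (T/G, transversion).
Of the 5 differences, 1 transition and 4 transversions, so the answer is 4.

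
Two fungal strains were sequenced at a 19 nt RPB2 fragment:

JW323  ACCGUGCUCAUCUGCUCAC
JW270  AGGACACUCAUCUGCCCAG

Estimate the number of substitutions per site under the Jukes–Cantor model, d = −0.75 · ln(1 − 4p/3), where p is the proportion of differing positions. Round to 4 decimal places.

0.5068

The sequences differ at positions 2 (C/G), 3 (C/G), 4 (G/A), 5 (U/C), 6 (G/A), 16 (U/C), 19 (C/G).
p = 7/19 = 0.368421.
d = −0.75 · ln(1 − (4/3)·0.368421) = −0.75 · ln(0.508772) = −0.75 · (-0.675755) = 0.5068.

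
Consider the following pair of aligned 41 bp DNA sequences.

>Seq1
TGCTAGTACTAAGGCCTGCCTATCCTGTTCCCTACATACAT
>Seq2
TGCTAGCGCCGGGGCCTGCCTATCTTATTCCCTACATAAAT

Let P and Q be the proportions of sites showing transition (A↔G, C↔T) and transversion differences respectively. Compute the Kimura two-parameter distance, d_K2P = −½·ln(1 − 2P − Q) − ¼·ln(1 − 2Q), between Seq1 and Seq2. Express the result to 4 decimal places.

Differing sites — 7:T/C (Ti); 8:A/G (Ti); 10:T/C (Ti); 11:A/G (Ti); 12:A/G (Ti); 25:C/T (Ti); 27:G/A (Ti); 39:C/A (Tv).
Of the 8 differences, 7 transitions and 1 transversion over 41 sites: P = 7/41 = 0.170732, Q = 1/41 = 0.024390.
d = −0.5·ln(0.634146) − 0.25·ln(0.951220) = −0.5·(-0.455476) − 0.25·(-0.050010) = 0.2402.

0.2402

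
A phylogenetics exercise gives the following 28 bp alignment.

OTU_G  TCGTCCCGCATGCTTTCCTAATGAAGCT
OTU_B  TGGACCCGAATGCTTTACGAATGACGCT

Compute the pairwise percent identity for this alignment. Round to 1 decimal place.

78.6%

Mismatches occur at site 2 (C→G), site 4 (T→A), site 9 (C→A), site 17 (C→A), site 19 (T→G), site 25 (A→C).
22 of the 28 sites match, so the percent identity is 22/28 × 100 = 78.6%.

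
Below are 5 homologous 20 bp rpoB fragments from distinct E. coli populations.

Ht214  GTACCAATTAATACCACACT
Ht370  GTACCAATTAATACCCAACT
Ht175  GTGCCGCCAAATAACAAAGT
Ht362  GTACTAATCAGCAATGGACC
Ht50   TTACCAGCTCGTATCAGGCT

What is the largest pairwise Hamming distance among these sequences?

Pairwise Hamming distances:
  Ht214 vs Ht370: 2
  Ht214 vs Ht175: 8
  Ht214 vs Ht362: 9
  Ht214 vs Ht50: 8
  Ht370 vs Ht175: 8
  Ht370 vs Ht362: 9
  Ht370 vs Ht50: 9
  Ht175 vs Ht362: 13
  Ht175 vs Ht50: 11
  Ht362 vs Ht50: 12
The largest is 13, between Ht175 and Ht362.

13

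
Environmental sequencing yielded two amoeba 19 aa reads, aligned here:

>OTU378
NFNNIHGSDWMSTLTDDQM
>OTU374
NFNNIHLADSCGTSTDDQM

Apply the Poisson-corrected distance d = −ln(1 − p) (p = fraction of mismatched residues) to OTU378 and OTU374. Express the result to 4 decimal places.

0.3795

The sequences differ at positions 7 (G/L), 8 (S/A), 10 (W/S), 11 (M/C), 12 (S/G), 14 (L/S).
p = 6/19 = 0.315789.
d = −ln(1 − 0.315789) = −ln(0.684211) = 0.3795.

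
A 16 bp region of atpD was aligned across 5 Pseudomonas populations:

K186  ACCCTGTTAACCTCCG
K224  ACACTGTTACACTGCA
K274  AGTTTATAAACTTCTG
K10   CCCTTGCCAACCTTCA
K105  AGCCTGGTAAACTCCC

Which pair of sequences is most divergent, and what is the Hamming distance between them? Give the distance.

11

Pairwise Hamming distances:
  K186 vs K224: 5
  K186 vs K274: 7
  K186 vs K10: 6
  K186 vs K105: 4
  K224 vs K274: 11
  K224 vs K10: 8
  K224 vs K105: 6
  K274 vs K10: 10
  K274 vs K105: 9
  K10 vs K105: 8
The largest is 11, between K224 and K274.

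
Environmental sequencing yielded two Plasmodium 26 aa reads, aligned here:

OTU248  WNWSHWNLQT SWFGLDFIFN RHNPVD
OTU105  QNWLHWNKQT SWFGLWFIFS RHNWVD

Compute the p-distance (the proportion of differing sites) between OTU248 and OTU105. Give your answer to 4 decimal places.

0.2308

The sequences differ at positions 1 (W/Q), 4 (S/L), 8 (L/K), 16 (D/W), 20 (N/S), 24 (P/W).
There are 6 differences over 26 sites, so p = 6/26 = 0.2308.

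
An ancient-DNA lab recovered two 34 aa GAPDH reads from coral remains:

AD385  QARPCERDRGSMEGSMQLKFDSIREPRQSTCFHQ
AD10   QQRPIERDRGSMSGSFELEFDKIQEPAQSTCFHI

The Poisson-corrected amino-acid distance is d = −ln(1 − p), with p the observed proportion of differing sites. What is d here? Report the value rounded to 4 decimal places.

0.3483

The sequences differ at positions 2 (A/Q), 5 (C/I), 13 (E/S), 16 (M/F), 17 (Q/E), 19 (K/E), 22 (S/K), 24 (R/Q), 27 (R/A), 34 (Q/I).
p = 10/34 = 0.294118.
d = −ln(1 − 0.294118) = −ln(0.705882) = 0.3483.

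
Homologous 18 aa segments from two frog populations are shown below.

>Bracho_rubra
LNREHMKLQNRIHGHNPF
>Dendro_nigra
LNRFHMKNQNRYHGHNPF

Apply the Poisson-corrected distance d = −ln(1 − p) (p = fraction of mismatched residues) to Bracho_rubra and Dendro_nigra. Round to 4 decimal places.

0.1823

Mismatches occur at site 4 (E/F), site 8 (L/N), site 12 (I/Y).
p = 3/18 = 0.166667.
d = −ln(1 − 0.166667) = −ln(0.833333) = 0.1823.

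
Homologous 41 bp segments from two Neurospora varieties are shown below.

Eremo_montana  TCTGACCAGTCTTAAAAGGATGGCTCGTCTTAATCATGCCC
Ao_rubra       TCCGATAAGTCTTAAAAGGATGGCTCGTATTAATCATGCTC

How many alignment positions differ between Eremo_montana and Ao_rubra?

5

Mismatches occur at site 3 (T→C), site 6 (C→T), site 7 (C→A), site 29 (C→A), site 40 (C→T).
That gives 5 mismatches out of 41 aligned sites, so the Hamming distance is 5.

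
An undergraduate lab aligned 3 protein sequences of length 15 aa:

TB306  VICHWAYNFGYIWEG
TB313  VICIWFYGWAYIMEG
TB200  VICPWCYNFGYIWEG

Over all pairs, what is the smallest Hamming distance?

Pairwise Hamming distances:
  TB306 vs TB313: 6
  TB306 vs TB200: 2
  TB313 vs TB200: 6
The smallest is 2, between TB306 and TB200.

2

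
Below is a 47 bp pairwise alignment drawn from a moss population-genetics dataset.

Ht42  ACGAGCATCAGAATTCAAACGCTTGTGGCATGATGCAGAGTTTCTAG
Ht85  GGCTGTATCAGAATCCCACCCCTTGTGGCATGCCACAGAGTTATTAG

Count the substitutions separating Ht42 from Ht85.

Mismatches occur at site 1 (A→G), site 2 (C→G), site 3 (G→C), site 4 (A→T), site 6 (C→T), site 15 (T→C), site 17 (A→C), site 19 (A→C), site 21 (G→C), site 33 (A→C), site 34 (T→C), site 35 (G→A), site 43 (T→A), site 44 (C→T).
That gives 14 mismatches out of 47 aligned sites, so the Hamming distance is 14.

14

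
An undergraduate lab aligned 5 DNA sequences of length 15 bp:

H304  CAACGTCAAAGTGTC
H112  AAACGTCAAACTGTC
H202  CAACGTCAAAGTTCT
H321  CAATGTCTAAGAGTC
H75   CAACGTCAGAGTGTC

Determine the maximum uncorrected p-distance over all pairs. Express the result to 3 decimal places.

0.400

Pairwise Hamming distances:
  H304 vs H112: 2
  H304 vs H202: 3
  H304 vs H321: 3
  H304 vs H75: 1
  H112 vs H202: 5
  H112 vs H321: 5
  H112 vs H75: 3
  H202 vs H321: 6
  H202 vs H75: 4
  H321 vs H75: 4
The largest is 6 mismatches, between H202 and H321; p = 6/15 = 0.400.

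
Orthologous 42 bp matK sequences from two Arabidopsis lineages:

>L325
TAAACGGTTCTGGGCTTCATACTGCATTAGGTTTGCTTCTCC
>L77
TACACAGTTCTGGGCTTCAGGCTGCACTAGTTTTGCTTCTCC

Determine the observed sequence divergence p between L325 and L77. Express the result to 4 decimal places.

Differing sites — 3:A/C; 6:G/A; 20:T/G; 21:A/G; 27:T/C; 31:G/T.
There are 6 differences over 42 sites, so p = 6/42 = 0.1429.

0.1429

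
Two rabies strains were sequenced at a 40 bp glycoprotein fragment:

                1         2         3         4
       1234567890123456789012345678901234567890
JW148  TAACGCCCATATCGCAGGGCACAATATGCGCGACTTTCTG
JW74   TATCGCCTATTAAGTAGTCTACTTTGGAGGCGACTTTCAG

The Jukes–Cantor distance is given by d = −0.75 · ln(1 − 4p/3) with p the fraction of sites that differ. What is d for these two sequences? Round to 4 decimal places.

0.5716

Differing sites — 3:A/T; 8:C/T; 11:A/T; 12:T/A; 13:C/A; 15:C/T; 18:G/T; 19:G/C; 20:C/T; 23:A/T; 24:A/T; 26:A/G; 27:T/G; 28:G/A; 29:C/G; 39:T/A.
p = 16/40 = 0.400000.
d = −0.75 · ln(1 − (4/3)·0.400000) = −0.75 · ln(0.466667) = −0.75 · (-0.762139) = 0.5716.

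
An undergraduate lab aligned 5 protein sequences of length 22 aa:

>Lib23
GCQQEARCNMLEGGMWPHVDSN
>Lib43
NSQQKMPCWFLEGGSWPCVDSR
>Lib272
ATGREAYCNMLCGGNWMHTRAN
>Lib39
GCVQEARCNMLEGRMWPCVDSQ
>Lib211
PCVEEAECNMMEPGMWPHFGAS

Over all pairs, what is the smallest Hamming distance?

Pairwise Hamming distances:
  Lib23 vs Lib43: 10
  Lib23 vs Lib272: 11
  Lib23 vs Lib39: 4
  Lib23 vs Lib211: 10
  Lib43 vs Lib272: 17
  Lib43 vs Lib39: 11
  Lib43 vs Lib211: 17
  Lib272 vs Lib39: 14
  Lib272 vs Lib211: 13
  Lib39 vs Lib211: 11
The smallest is 4, between Lib23 and Lib39.

4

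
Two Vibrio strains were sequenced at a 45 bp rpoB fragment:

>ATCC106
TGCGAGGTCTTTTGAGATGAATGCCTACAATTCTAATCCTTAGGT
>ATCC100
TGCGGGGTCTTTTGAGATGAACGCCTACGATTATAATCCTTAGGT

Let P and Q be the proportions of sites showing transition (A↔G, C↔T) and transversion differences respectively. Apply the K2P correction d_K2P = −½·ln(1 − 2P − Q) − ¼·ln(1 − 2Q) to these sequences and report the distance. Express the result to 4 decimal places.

0.0959

Differing sites — 5:A/G (Ti); 22:T/C (Ti); 29:A/G (Ti); 33:C/A (Tv).
Of the 4 differences, 3 transitions and 1 transversion over 45 sites: P = 3/45 = 0.066667, Q = 1/45 = 0.022222.
d = −0.5·ln(0.844444) − 0.25·ln(0.955556) = −0.5·(-0.169077) − 0.25·(-0.045462) = 0.0959.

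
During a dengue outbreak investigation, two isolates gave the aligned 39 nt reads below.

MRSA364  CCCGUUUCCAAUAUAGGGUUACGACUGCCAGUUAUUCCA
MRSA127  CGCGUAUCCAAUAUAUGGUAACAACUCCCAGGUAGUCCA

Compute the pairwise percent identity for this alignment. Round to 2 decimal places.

79.49%

Differing sites — 2:C/G; 6:U/A; 16:G/U; 20:U/A; 23:G/A; 27:G/C; 32:U/G; 35:U/G.
31 of the 39 sites match, so the percent identity is 31/39 × 100 = 79.49%.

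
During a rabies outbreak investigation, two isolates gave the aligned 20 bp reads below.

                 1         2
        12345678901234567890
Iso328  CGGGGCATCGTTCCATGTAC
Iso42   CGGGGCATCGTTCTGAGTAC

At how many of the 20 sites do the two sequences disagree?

Differing sites — 14:C/T; 15:A/G; 16:T/A.
That gives 3 mismatches out of 20 aligned sites, so the Hamming distance is 3.

3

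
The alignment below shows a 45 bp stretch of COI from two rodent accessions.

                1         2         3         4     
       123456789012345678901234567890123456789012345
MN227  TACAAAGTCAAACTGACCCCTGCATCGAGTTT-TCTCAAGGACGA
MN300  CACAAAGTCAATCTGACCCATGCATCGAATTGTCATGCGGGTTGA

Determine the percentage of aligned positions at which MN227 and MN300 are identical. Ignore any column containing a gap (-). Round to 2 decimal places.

72.73%

Excluding the 1 gap column leaves 44 comparable sites.
Differing sites — 1:T/C; 12:A/T; 20:C/A; 29:G/A; 32:T/G; 34:T/C; 35:C/A; 37:C/G; 38:A/C; 39:A/G; 42:A/T; 43:C/T.
32 of the 44 comparable sites match, so the percent identity is 32/44 × 100 = 72.73%.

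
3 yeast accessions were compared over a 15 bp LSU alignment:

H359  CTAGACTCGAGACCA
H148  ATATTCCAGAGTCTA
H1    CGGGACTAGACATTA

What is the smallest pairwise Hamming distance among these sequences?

6

Pairwise Hamming distances:
  H359 vs H148: 7
  H359 vs H1: 6
  H148 vs H1: 9
The smallest is 6, between H359 and H1.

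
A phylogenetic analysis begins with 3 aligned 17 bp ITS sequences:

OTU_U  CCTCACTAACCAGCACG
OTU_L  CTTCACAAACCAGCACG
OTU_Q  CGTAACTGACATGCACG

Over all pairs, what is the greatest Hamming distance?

Pairwise Hamming distances:
  OTU_U vs OTU_L: 2
  OTU_U vs OTU_Q: 5
  OTU_L vs OTU_Q: 6
The largest is 6, between OTU_L and OTU_Q.

6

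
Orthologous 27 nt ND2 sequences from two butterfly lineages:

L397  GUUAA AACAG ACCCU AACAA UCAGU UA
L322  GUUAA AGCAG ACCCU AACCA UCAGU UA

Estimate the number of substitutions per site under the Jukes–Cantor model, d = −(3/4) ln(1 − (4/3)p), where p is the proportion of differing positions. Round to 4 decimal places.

0.0780

The sequences differ at positions 7 (A/G), 19 (A/C).
p = 2/27 = 0.074074.
d = −0.75 · ln(1 − (4/3)·0.074074) = −0.75 · ln(0.901235) = −0.75 · (-0.103989) = 0.0780.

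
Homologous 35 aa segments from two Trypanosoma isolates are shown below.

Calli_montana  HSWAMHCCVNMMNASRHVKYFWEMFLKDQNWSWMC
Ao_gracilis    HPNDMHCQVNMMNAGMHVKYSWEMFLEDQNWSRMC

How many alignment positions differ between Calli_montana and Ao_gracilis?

9

The sequences differ at positions 2 (S/P), 3 (W/N), 4 (A/D), 8 (C/Q), 15 (S/G), 16 (R/M), 21 (F/S), 27 (K/E), 33 (W/R).
That gives 9 mismatches out of 35 aligned sites, so the Hamming distance is 9.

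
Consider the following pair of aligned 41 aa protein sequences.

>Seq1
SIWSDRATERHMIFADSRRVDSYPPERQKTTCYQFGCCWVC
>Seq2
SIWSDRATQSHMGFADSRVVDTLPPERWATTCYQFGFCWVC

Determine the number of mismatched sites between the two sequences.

Differing sites — 9:E/Q; 10:R/S; 13:I/G; 19:R/V; 22:S/T; 23:Y/L; 28:Q/W; 29:K/A; 37:C/F.
That gives 9 mismatches out of 41 aligned sites, so the Hamming distance is 9.

9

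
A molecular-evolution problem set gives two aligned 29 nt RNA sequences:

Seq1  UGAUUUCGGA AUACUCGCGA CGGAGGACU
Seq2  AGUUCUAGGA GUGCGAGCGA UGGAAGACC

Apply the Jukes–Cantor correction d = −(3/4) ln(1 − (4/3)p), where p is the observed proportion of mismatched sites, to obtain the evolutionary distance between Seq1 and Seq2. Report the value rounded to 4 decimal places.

Differing sites — 1:U/A; 3:A/U; 5:U/C; 7:C/A; 11:A/G; 13:A/G; 15:U/G; 16:C/A; 21:C/U; 25:G/A; 29:U/C.
p = 11/29 = 0.379310.
d = −0.75 · ln(1 − (4/3)·0.379310) = −0.75 · ln(0.494253) = −0.75 · (-0.704708) = 0.5285.

0.5285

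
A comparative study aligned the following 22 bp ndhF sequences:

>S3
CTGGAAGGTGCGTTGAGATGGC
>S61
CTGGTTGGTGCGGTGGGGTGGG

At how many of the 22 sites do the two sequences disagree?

6

The sequences differ at positions 5 (A/T), 6 (A/T), 13 (T/G), 16 (A/G), 18 (A/G), 22 (C/G).
That gives 6 mismatches out of 22 aligned sites, so the Hamming distance is 6.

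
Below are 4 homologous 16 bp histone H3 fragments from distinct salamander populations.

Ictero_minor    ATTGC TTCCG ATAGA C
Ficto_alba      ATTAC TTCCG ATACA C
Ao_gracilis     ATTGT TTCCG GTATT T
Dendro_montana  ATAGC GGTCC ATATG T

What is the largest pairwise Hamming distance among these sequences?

Pairwise Hamming distances:
  Ictero_minor vs Ficto_alba: 2
  Ictero_minor vs Ao_gracilis: 5
  Ictero_minor vs Dendro_montana: 8
  Ficto_alba vs Ao_gracilis: 6
  Ficto_alba vs Dendro_montana: 9
  Ao_gracilis vs Dendro_montana: 8
The largest is 9, between Ficto_alba and Dendro_montana.

9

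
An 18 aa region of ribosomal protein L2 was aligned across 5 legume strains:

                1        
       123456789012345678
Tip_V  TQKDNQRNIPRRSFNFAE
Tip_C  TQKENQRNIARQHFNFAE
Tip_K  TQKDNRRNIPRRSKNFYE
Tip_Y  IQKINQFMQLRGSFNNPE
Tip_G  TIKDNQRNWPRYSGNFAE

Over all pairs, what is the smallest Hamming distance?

3

Pairwise Hamming distances:
  Tip_V vs Tip_C: 4
  Tip_V vs Tip_K: 3
  Tip_V vs Tip_Y: 9
  Tip_V vs Tip_G: 4
  Tip_C vs Tip_K: 7
  Tip_C vs Tip_Y: 10
  Tip_C vs Tip_G: 7
  Tip_K vs Tip_Y: 11
  Tip_K vs Tip_G: 6
  Tip_Y vs Tip_G: 11
The smallest is 3, between Tip_V and Tip_K.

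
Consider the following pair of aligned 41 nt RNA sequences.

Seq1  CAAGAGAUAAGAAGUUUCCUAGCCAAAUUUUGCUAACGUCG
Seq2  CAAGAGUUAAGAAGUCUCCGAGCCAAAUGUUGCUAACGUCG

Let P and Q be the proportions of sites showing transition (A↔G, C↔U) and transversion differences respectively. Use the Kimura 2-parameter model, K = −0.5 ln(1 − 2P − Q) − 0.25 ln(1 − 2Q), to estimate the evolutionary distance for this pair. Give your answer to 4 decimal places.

0.1046

Differing sites — 7:A/U (Tv); 16:U/C (Ti); 20:U/G (Tv); 29:U/G (Tv).
Of the 4 differences, 1 transition and 3 transversions over 41 sites: P = 1/41 = 0.024390, Q = 3/41 = 0.073171.
d = −0.5·ln(0.878049) − 0.25·ln(0.853658) = −0.5·(-0.130053) − 0.25·(-0.158225) = 0.1046.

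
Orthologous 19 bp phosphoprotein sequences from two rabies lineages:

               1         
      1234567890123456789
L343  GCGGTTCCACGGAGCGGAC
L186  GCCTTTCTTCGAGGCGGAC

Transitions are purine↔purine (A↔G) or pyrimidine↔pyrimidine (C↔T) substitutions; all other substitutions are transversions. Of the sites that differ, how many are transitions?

Mismatches occur at site 3 (G↔C, transversion), site 4 (G↔T, transversion), site 8 (C↔T, transition), site 9 (A↔T, transversion), site 12 (G↔A, transition), site 13 (A↔G, transition).
Of the 6 differences, 3 transitions and 3 transversions, so the answer is 3.

3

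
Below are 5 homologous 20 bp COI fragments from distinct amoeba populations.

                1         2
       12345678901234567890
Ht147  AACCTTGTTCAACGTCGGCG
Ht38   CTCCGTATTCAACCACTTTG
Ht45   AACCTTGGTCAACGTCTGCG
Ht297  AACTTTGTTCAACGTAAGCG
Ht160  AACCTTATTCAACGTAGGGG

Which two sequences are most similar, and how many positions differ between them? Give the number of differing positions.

Pairwise Hamming distances:
  Ht147 vs Ht38: 9
  Ht147 vs Ht45: 2
  Ht147 vs Ht297: 3
  Ht147 vs Ht160: 3
  Ht38 vs Ht45: 9
  Ht38 vs Ht297: 11
  Ht38 vs Ht160: 9
  Ht45 vs Ht297: 4
  Ht45 vs Ht160: 5
  Ht297 vs Ht160: 4
The smallest is 2, between Ht147 and Ht45.

2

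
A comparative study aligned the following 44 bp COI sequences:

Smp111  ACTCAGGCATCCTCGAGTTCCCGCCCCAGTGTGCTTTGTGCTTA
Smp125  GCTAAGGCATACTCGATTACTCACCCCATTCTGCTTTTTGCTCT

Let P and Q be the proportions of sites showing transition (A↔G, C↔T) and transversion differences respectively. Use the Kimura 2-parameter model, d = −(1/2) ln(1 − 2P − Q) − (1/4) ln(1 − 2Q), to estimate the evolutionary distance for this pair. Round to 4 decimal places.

Differing sites — 1:A/G (Ti); 4:C/A (Tv); 11:C/A (Tv); 17:G/T (Tv); 19:T/A (Tv); 21:C/T (Ti); 23:G/A (Ti); 29:G/T (Tv); 31:G/C (Tv); 38:G/T (Tv); 43:T/C (Ti); 44:A/T (Tv).
Of the 12 differences, 4 transitions and 8 transversions over 44 sites: P = 4/44 = 0.090909, Q = 8/44 = 0.181818.
d = −0.5·ln(0.636364) − 0.25·ln(0.636364) = −0.5·(-0.451985) − 0.25·(-0.451985) = 0.3390.

0.3390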